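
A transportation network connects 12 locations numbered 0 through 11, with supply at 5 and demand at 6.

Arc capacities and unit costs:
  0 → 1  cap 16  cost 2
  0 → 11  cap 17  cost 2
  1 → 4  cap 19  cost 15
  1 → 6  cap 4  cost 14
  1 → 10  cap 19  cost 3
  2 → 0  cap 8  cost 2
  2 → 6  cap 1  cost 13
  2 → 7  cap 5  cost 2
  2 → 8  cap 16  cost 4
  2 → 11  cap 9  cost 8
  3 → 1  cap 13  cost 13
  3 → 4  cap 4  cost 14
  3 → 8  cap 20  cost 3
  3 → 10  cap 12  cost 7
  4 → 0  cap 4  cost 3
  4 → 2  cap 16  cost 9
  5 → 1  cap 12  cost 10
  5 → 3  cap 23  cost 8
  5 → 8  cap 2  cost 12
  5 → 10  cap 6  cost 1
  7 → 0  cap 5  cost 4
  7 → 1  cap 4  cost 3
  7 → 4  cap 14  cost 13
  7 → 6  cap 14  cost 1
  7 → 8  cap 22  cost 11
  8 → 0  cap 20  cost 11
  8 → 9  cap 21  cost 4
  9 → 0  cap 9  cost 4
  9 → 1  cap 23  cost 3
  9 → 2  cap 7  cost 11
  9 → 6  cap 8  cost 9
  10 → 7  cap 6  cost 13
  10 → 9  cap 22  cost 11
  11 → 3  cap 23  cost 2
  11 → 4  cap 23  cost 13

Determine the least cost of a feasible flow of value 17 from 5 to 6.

Minimum cost for 17 units: 354

shortest-cost path #1: 5→10→7→6 push 6 @ unit cost 15 (adds 90)
shortest-cost path #2: 5→1→6 push 4 @ unit cost 24 (adds 96)
shortest-cost path #3: 5→3→8→9→6 push 7 @ unit cost 24 (adds 168)
total cost = 354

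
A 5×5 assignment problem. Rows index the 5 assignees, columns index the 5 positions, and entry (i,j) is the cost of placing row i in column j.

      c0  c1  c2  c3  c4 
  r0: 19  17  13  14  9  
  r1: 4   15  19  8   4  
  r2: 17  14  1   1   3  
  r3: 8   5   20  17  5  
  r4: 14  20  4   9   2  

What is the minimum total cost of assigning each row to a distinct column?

optimal assignment: row0→col4 (cost 9), row1→col0 (cost 4), row2→col3 (cost 1), row3→col1 (cost 5), row4→col2 (cost 4)
total = 9 + 4 + 1 + 5 + 4 = 23

Minimum assignment cost: 23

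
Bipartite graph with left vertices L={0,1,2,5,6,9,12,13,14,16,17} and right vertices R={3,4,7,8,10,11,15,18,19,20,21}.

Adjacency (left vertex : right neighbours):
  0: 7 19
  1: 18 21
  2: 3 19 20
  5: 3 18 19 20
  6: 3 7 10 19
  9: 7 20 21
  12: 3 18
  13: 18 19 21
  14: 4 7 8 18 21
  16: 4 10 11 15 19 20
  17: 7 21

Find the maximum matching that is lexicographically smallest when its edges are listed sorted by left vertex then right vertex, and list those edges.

|M| = 9 (so the lex-smallest maximum matching has 9 edges)
process left vertices in ascending order; for each, take the smallest-labelled available neighbour that still permits 9 edges overall, or leave it unmatched if none does
lex-smallest matching: {0-7, 1-18, 2-3, 5-19, 6-10, 9-20, 13-21, 14-4, 16-11}

Lex-smallest maximum matching: {(0,7), (1,18), (2,3), (5,19), (6,10), (9,20), (13,21), (14,4), (16,11)}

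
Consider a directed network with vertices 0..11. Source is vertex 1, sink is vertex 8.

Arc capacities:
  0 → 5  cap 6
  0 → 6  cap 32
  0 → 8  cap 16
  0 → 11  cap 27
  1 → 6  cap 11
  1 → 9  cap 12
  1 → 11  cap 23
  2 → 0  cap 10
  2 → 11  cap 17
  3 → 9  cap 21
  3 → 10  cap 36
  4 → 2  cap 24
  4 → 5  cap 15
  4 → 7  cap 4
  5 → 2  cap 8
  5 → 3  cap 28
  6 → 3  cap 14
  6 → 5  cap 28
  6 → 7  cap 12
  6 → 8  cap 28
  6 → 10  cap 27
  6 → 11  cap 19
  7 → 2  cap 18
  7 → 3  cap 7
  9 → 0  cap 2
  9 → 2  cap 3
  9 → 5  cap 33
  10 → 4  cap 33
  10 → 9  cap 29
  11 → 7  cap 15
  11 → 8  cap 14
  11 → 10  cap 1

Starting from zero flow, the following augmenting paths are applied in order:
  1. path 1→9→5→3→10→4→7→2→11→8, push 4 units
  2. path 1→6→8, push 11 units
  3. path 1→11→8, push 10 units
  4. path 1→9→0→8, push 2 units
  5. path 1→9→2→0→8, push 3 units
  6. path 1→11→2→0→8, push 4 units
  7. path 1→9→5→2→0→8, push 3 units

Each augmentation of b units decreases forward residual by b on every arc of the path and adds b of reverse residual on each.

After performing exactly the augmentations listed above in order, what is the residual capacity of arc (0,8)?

after path 1 (1→9→5→3→10→4→7→2→11→8, push 4): res(0,8)=16
after path 2 (1→6→8, push 11): res(0,8)=16
after path 3 (1→11→8, push 10): res(0,8)=16
after path 4 (1→9→0→8, push 2): res(0,8)=14
after path 5 (1→9→2→0→8, push 3): res(0,8)=11
after path 6 (1→11→2→0→8, push 4): res(0,8)=7
after path 7 (1→9→5→2→0→8, push 3): res(0,8)=4

Residual capacity of (0,8): 4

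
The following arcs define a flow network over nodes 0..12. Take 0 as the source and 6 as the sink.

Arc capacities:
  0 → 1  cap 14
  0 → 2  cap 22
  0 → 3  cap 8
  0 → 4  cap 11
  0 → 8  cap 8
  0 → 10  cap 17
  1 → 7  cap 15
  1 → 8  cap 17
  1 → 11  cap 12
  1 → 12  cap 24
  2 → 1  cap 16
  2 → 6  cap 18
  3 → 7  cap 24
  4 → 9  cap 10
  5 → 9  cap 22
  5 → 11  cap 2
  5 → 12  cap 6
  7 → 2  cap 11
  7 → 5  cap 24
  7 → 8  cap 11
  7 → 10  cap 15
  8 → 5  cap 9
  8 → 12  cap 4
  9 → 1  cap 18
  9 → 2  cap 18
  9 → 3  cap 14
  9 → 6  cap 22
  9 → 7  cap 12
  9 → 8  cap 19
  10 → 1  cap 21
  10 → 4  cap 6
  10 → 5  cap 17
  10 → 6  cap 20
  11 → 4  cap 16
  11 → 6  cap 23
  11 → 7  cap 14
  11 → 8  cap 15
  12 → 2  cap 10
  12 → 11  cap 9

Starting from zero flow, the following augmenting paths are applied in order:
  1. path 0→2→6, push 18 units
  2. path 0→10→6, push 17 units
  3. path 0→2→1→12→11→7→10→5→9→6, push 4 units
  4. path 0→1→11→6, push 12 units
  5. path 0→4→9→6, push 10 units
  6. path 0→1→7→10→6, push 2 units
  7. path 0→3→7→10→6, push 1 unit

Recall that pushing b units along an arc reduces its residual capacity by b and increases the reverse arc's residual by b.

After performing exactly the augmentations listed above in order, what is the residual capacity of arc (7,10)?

Residual capacity of (7,10): 8

after path 1 (0→2→6, push 18): res(7,10)=15
after path 2 (0→10→6, push 17): res(7,10)=15
after path 3 (0→2→1→12→11→7→10→5→9→6, push 4): res(7,10)=11
after path 4 (0→1→11→6, push 12): res(7,10)=11
after path 5 (0→4→9→6, push 10): res(7,10)=11
after path 6 (0→1→7→10→6, push 2): res(7,10)=9
after path 7 (0→3→7→10→6, push 1): res(7,10)=8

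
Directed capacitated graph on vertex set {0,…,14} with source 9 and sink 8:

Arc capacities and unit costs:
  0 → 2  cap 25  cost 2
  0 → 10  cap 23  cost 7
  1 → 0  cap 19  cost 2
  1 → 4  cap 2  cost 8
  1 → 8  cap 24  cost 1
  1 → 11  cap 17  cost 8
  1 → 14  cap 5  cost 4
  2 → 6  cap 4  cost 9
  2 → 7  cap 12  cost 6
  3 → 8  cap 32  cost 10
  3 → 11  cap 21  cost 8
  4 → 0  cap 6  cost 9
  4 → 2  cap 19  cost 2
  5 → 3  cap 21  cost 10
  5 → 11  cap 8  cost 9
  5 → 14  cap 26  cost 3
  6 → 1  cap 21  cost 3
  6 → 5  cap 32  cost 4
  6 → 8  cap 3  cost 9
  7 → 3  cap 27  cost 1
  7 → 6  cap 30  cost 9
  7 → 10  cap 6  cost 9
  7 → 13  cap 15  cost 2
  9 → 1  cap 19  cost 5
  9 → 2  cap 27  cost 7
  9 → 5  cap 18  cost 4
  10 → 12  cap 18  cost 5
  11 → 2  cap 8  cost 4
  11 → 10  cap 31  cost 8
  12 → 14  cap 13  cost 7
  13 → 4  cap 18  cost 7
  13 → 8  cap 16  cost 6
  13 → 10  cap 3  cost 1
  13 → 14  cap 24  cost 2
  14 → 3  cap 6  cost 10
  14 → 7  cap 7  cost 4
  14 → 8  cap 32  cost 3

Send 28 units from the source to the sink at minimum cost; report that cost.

shortest-cost path #1: 9→1→8 push 19 @ unit cost 6 (adds 114)
shortest-cost path #2: 9→5→14→8 push 9 @ unit cost 10 (adds 90)
total cost = 204

Minimum cost for 28 units: 204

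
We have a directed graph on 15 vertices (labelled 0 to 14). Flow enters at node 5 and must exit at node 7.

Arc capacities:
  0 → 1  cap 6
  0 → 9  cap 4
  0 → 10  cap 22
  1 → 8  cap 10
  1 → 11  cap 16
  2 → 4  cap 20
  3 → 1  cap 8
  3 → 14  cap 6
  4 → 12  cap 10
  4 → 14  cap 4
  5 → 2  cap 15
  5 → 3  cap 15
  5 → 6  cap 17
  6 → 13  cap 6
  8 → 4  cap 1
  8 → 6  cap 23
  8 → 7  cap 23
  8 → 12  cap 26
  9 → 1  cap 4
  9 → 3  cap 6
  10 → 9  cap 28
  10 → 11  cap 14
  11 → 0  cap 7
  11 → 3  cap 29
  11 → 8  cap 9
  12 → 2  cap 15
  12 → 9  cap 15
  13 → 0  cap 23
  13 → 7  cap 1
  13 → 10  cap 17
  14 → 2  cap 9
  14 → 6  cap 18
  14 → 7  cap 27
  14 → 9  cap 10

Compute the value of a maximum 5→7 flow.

augment #1: 5→3→14→7 bottleneck 6, total now 6
augment #2: 5→6→13→7 bottleneck 1, total now 7
augment #3: 5→2→4→14→7 bottleneck 4, total now 11
augment #4: 5→3→1→8→7 bottleneck 8, total now 19
augment #5: 5→6→13→0→1→8→7 bottleneck 2, total now 21
augment #6: 5→6→13→10→11→8→7 bottleneck 3, total now 24
augment #7: 5→2→4→12→9→1→11→8→7 bottleneck 4, total now 28

Maximum flow value: 28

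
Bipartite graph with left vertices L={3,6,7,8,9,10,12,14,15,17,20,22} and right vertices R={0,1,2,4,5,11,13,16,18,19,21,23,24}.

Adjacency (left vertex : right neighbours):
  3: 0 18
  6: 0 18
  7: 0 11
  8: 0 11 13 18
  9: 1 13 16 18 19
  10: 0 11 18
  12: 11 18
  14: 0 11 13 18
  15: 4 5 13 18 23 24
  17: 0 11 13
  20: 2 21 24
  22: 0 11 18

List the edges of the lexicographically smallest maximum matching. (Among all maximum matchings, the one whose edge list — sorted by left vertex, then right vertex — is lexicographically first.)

|M| = 7 (so the lex-smallest maximum matching has 7 edges)
process left vertices in ascending order; for each, take the smallest-labelled available neighbour that still permits 7 edges overall, or leave it unmatched if none does
lex-smallest matching: {3-0, 6-18, 7-11, 8-13, 9-1, 15-4, 20-2}

Lex-smallest maximum matching: {(3,0), (6,18), (7,11), (8,13), (9,1), (15,4), (20,2)}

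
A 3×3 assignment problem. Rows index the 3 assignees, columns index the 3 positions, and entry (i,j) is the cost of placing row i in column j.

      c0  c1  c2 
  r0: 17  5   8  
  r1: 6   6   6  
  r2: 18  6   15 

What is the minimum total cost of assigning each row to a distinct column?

Minimum assignment cost: 20

optimal assignment: row0→col2 (cost 8), row1→col0 (cost 6), row2→col1 (cost 6)
total = 8 + 6 + 6 = 20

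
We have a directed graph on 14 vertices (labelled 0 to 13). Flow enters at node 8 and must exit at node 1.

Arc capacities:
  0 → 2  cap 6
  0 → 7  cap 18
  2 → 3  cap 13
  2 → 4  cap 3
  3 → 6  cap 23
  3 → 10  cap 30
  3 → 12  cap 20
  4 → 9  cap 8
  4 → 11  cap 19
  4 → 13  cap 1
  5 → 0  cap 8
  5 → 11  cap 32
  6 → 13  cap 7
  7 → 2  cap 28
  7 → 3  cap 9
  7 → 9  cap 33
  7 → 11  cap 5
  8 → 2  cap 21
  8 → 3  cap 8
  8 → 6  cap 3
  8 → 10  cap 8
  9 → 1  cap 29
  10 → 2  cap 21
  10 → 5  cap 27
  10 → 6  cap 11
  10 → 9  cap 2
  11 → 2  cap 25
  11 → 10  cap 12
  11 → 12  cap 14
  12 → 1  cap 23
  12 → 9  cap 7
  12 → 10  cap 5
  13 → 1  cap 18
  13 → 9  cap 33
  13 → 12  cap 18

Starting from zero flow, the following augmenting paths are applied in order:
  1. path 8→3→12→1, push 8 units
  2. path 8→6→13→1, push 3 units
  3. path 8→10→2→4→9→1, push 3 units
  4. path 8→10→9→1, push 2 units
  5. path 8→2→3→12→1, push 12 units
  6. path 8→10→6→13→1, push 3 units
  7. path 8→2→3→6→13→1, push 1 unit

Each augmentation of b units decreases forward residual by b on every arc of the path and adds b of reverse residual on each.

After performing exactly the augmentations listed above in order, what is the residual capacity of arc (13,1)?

Residual capacity of (13,1): 11

after path 1 (8→3→12→1, push 8): res(13,1)=18
after path 2 (8→6→13→1, push 3): res(13,1)=15
after path 3 (8→10→2→4→9→1, push 3): res(13,1)=15
after path 4 (8→10→9→1, push 2): res(13,1)=15
after path 5 (8→2→3→12→1, push 12): res(13,1)=15
after path 6 (8→10→6→13→1, push 3): res(13,1)=12
after path 7 (8→2→3→6→13→1, push 1): res(13,1)=11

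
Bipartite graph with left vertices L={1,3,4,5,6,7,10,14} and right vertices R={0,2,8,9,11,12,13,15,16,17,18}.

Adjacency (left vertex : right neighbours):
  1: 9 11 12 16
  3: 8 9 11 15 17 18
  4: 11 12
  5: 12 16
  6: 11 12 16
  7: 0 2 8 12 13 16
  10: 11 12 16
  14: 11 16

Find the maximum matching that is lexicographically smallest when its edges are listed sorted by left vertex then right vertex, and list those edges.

|M| = 6 (so the lex-smallest maximum matching has 6 edges)
process left vertices in ascending order; for each, take the smallest-labelled available neighbour that still permits 6 edges overall, or leave it unmatched if none does
lex-smallest matching: {1-9, 3-8, 4-11, 5-12, 6-16, 7-0}

Lex-smallest maximum matching: {(1,9), (3,8), (4,11), (5,12), (6,16), (7,0)}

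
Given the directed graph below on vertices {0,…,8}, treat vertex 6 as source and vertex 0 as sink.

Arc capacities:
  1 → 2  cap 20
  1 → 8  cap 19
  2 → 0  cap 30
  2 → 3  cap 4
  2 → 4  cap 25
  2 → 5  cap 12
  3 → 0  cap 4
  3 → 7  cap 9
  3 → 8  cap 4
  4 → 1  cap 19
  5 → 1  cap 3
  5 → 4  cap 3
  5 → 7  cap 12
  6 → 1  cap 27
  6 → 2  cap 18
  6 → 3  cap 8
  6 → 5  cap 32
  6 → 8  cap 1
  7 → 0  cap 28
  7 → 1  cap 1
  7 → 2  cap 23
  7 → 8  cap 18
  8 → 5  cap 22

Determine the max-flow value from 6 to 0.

augment #1: 6→2→0 bottleneck 18, total now 18
augment #2: 6→3→0 bottleneck 4, total now 22
augment #3: 6→1→2→0 bottleneck 12, total now 34
augment #4: 6→3→7→0 bottleneck 4, total now 38
augment #5: 6→5→7→0 bottleneck 12, total now 50
augment #6: 6→1→2→3→7→0 bottleneck 4, total now 54

Maximum flow value: 54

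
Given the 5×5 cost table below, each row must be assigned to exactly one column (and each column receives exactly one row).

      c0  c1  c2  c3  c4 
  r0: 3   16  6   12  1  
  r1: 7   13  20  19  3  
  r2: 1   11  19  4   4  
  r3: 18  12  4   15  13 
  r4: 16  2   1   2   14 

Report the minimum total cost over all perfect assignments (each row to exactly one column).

optimal assignment: row0→col0 (cost 3), row1→col4 (cost 3), row2→col3 (cost 4), row3→col2 (cost 4), row4→col1 (cost 2)
total = 3 + 3 + 4 + 4 + 2 = 16

Minimum assignment cost: 16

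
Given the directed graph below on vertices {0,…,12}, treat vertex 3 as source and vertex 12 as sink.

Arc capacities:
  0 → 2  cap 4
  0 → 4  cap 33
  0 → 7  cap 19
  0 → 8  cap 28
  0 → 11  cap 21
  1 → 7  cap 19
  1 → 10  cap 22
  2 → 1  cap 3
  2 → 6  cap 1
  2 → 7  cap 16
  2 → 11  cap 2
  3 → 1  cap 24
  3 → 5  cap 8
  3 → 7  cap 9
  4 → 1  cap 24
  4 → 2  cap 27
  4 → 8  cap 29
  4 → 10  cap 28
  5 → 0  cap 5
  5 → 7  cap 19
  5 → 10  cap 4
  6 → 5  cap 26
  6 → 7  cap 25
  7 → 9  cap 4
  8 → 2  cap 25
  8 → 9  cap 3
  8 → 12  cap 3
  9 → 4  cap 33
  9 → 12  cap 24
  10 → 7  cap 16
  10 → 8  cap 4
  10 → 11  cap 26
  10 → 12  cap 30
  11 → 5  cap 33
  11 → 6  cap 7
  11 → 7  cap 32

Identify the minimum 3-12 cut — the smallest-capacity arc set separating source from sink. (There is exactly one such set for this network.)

Min-cut arcs: {(1,10), (3,5), (7,9)} (total capacity 34)

augment #1: 3→1→10→12 push 22
augment #2: 3→5→10→12 push 4
augment #3: 3→7→9→12 push 4
augment #4: 3→5→0→8→12 push 3
augment #5: 3→5→0→4→10→12 push 1
max flow = 34; residual-reachable set from 3 gives S-side
cut edges (S→T): {(1,10), (3,5), (7,9)} total cap 34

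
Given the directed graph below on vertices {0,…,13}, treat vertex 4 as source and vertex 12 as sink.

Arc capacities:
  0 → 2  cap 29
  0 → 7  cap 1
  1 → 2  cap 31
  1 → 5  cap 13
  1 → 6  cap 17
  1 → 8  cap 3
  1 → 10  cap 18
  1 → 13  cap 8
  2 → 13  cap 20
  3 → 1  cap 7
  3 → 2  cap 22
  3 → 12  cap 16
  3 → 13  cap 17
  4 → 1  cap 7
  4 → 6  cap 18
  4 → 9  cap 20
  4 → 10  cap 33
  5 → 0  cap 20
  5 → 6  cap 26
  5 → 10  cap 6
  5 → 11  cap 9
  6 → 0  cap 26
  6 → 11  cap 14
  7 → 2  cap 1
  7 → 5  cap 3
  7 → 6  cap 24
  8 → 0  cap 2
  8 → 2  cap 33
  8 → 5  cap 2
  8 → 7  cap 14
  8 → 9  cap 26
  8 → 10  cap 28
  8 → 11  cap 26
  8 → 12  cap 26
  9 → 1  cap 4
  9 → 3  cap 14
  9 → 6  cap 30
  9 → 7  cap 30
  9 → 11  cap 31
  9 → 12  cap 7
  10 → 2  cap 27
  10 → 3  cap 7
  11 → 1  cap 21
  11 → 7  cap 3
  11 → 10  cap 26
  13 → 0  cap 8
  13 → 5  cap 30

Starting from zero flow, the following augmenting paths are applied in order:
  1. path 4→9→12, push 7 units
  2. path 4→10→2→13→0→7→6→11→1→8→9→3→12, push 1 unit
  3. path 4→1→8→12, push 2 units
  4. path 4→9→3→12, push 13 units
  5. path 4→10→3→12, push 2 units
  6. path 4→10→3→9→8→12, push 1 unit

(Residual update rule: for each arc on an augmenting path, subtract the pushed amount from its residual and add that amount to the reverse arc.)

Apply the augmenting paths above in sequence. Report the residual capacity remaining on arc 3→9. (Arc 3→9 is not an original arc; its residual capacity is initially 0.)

Residual capacity of (3,9): 13

after path 1 (4→9→12, push 7): res(3,9)=0
after path 2 (4→10→2→13→0→7→6→11→1→8→9→3→12, push 1): res(3,9)=1
after path 3 (4→1→8→12, push 2): res(3,9)=1
after path 4 (4→9→3→12, push 13): res(3,9)=14
after path 5 (4→10→3→12, push 2): res(3,9)=14
after path 6 (4→10→3→9→8→12, push 1): res(3,9)=13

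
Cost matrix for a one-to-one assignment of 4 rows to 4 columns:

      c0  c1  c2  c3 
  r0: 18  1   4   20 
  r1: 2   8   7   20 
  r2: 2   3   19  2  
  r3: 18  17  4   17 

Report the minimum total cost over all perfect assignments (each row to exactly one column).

optimal assignment: row0→col1 (cost 1), row1→col0 (cost 2), row2→col3 (cost 2), row3→col2 (cost 4)
total = 1 + 2 + 2 + 4 = 9

Minimum assignment cost: 9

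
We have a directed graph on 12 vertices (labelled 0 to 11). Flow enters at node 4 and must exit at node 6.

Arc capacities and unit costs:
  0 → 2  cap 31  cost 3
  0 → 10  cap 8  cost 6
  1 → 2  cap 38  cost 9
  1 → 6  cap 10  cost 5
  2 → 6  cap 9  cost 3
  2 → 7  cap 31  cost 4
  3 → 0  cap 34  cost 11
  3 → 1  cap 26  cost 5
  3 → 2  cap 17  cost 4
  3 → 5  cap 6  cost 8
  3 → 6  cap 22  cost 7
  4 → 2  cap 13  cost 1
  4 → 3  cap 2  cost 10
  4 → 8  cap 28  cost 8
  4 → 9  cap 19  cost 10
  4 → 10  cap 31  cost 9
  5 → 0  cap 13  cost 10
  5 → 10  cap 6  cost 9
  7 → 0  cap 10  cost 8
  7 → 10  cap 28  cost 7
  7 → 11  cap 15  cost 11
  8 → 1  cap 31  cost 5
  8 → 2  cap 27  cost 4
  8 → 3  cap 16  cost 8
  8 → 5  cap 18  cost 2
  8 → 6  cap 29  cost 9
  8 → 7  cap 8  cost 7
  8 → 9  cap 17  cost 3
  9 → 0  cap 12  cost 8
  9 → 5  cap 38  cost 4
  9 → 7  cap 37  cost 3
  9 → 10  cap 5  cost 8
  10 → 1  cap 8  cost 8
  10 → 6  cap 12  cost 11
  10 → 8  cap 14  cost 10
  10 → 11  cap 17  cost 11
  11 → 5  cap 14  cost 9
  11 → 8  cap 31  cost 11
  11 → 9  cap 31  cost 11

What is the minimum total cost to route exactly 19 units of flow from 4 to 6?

shortest-cost path #1: 4→2→6 push 9 @ unit cost 4 (adds 36)
shortest-cost path #2: 4→8→6 push 10 @ unit cost 17 (adds 170)
total cost = 206

Minimum cost for 19 units: 206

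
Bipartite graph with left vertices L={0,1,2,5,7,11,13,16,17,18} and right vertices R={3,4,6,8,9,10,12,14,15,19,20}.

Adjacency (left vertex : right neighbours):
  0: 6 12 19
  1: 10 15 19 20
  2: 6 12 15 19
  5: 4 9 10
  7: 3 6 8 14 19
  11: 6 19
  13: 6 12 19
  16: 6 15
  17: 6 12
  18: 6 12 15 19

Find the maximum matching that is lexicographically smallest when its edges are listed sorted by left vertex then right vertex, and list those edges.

Lex-smallest maximum matching: {(0,6), (1,10), (2,12), (5,4), (7,3), (11,19), (16,15)}

|M| = 7 (so the lex-smallest maximum matching has 7 edges)
process left vertices in ascending order; for each, take the smallest-labelled available neighbour that still permits 7 edges overall, or leave it unmatched if none does
lex-smallest matching: {0-6, 1-10, 2-12, 5-4, 7-3, 11-19, 16-15}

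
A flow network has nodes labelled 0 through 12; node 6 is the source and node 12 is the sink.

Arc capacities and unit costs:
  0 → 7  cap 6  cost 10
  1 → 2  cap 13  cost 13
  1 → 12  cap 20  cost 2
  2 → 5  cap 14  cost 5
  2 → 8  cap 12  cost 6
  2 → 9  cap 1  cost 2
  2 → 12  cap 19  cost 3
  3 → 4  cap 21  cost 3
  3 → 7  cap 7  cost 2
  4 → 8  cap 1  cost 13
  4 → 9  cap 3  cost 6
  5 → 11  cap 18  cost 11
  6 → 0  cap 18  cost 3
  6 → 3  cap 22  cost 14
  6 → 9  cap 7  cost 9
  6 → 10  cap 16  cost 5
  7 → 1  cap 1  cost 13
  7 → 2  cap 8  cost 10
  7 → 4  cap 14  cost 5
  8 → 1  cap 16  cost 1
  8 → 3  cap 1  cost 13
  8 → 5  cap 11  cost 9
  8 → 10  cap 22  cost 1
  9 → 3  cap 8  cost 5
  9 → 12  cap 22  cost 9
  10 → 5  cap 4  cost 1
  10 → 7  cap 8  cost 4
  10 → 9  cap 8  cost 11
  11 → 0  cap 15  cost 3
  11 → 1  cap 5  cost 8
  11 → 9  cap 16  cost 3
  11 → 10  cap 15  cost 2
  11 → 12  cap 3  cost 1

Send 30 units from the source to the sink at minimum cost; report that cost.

Minimum cost for 30 units: 691

shortest-cost path #1: 6→9→12 push 7 @ unit cost 18 (adds 126)
shortest-cost path #2: 6→10→5→11→12 push 3 @ unit cost 18 (adds 54)
shortest-cost path #3: 6→10→7→2→12 push 8 @ unit cost 22 (adds 176)
shortest-cost path #4: 6→10→9→12 push 5 @ unit cost 25 (adds 125)
shortest-cost path #5: 6→0→7→1→12 push 1 @ unit cost 28 (adds 28)
shortest-cost path #6: 6→0→7→10→9→12 push 3 @ unit cost 29 (adds 87)
shortest-cost path #7: 6→0→7→10→5→11→1→12 push 1 @ unit cost 31 (adds 31)
shortest-cost path #8: 6→3→4→9→12 push 2 @ unit cost 32 (adds 64)
total cost = 691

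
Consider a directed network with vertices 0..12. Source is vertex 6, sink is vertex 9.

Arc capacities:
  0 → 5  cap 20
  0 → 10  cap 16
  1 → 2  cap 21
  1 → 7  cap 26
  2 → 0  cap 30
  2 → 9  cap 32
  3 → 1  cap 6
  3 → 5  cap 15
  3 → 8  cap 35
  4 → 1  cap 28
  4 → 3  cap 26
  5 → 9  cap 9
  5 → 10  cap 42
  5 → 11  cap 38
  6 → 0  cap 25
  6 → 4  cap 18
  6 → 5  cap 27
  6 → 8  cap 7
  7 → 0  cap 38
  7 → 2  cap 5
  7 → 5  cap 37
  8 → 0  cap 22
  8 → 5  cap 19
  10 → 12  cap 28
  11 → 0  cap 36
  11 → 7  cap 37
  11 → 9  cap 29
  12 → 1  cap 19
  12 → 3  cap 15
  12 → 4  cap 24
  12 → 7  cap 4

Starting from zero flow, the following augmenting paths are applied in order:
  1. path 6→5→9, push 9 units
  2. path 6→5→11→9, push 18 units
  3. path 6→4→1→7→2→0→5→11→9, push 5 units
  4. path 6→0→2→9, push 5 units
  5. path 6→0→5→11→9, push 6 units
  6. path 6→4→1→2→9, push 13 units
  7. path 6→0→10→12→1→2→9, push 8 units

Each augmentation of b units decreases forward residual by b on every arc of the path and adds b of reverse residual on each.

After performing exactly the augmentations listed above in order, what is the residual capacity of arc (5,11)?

Residual capacity of (5,11): 9

after path 1 (6→5→9, push 9): res(5,11)=38
after path 2 (6→5→11→9, push 18): res(5,11)=20
after path 3 (6→4→1→7→2→0→5→11→9, push 5): res(5,11)=15
after path 4 (6→0→2→9, push 5): res(5,11)=15
after path 5 (6→0→5→11→9, push 6): res(5,11)=9
after path 6 (6→4→1→2→9, push 13): res(5,11)=9
after path 7 (6→0→10→12→1→2→9, push 8): res(5,11)=9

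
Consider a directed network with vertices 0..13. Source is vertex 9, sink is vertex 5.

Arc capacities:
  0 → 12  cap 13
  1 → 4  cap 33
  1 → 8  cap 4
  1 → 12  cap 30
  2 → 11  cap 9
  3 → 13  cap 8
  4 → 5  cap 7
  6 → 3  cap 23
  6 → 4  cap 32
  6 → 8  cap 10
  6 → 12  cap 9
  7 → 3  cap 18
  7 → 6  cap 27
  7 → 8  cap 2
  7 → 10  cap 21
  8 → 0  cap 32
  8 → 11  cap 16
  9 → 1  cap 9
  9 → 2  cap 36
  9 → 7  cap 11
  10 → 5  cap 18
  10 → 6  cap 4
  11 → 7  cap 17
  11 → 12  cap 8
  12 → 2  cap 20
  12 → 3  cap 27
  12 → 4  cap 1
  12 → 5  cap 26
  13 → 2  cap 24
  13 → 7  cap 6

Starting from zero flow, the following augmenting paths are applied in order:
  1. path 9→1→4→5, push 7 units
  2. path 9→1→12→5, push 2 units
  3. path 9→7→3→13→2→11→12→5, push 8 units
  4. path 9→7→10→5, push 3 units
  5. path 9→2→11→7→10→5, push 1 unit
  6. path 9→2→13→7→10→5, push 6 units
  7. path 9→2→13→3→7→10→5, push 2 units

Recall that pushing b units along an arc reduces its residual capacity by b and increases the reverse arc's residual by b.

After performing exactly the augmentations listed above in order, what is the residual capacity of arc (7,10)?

Residual capacity of (7,10): 9

after path 1 (9→1→4→5, push 7): res(7,10)=21
after path 2 (9→1→12→5, push 2): res(7,10)=21
after path 3 (9→7→3→13→2→11→12→5, push 8): res(7,10)=21
after path 4 (9→7→10→5, push 3): res(7,10)=18
after path 5 (9→2→11→7→10→5, push 1): res(7,10)=17
after path 6 (9→2→13→7→10→5, push 6): res(7,10)=11
after path 7 (9→2→13→3→7→10→5, push 2): res(7,10)=9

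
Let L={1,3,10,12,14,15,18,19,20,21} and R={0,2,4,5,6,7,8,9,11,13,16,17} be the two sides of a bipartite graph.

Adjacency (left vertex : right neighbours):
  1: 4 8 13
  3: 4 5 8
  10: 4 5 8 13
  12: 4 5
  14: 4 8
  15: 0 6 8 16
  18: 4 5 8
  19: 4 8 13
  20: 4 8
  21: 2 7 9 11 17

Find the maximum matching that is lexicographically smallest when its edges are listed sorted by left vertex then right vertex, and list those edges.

Lex-smallest maximum matching: {(1,4), (3,5), (10,8), (15,0), (19,13), (21,2)}

|M| = 6 (so the lex-smallest maximum matching has 6 edges)
process left vertices in ascending order; for each, take the smallest-labelled available neighbour that still permits 6 edges overall, or leave it unmatched if none does
lex-smallest matching: {1-4, 3-5, 10-8, 15-0, 19-13, 21-2}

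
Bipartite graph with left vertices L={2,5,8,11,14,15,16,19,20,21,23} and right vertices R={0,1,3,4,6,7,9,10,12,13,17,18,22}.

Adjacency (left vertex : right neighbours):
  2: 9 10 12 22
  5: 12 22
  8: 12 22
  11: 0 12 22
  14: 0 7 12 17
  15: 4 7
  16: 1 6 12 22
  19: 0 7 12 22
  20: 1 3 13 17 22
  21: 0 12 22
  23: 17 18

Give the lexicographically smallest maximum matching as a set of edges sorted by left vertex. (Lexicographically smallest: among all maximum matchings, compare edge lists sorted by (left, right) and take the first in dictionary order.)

|M| = 10 (so the lex-smallest maximum matching has 10 edges)
process left vertices in ascending order; for each, take the smallest-labelled available neighbour that still permits 10 edges overall, or leave it unmatched if none does
lex-smallest matching: {2-9, 5-12, 8-22, 11-0, 14-17, 15-4, 16-1, 19-7, 20-3, 23-18}

Lex-smallest maximum matching: {(2,9), (5,12), (8,22), (11,0), (14,17), (15,4), (16,1), (19,7), (20,3), (23,18)}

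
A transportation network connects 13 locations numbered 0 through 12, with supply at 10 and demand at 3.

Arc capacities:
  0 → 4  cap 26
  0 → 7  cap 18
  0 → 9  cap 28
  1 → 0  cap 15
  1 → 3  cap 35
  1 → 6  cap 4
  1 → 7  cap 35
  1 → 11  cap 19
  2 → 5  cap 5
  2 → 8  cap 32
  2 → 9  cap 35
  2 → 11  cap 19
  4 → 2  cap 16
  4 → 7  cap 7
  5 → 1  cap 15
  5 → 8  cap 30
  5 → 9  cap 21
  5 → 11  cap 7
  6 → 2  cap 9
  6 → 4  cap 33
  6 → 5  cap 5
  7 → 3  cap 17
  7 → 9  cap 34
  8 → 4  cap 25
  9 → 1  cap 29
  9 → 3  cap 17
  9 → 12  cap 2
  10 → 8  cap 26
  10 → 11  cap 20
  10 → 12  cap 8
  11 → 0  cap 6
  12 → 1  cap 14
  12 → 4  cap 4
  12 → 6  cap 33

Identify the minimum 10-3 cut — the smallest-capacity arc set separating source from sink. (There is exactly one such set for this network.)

augment #1: 10→12→1→3 push 8
augment #2: 10→8→4→7→3 push 7
augment #3: 10→11→0→7→3 push 6
augment #4: 10→8→4→2→9→3 push 16
max flow = 37; residual-reachable set from 10 gives S-side
cut edges (S→T): {(4,2), (4,7), (10,12), (11,0)} total cap 37

Min-cut arcs: {(4,2), (4,7), (10,12), (11,0)} (total capacity 37)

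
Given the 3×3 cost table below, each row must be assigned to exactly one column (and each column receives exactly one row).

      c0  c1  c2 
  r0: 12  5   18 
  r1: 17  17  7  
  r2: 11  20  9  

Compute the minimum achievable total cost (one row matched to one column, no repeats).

Minimum assignment cost: 23

optimal assignment: row0→col1 (cost 5), row1→col2 (cost 7), row2→col0 (cost 11)
total = 5 + 7 + 11 = 23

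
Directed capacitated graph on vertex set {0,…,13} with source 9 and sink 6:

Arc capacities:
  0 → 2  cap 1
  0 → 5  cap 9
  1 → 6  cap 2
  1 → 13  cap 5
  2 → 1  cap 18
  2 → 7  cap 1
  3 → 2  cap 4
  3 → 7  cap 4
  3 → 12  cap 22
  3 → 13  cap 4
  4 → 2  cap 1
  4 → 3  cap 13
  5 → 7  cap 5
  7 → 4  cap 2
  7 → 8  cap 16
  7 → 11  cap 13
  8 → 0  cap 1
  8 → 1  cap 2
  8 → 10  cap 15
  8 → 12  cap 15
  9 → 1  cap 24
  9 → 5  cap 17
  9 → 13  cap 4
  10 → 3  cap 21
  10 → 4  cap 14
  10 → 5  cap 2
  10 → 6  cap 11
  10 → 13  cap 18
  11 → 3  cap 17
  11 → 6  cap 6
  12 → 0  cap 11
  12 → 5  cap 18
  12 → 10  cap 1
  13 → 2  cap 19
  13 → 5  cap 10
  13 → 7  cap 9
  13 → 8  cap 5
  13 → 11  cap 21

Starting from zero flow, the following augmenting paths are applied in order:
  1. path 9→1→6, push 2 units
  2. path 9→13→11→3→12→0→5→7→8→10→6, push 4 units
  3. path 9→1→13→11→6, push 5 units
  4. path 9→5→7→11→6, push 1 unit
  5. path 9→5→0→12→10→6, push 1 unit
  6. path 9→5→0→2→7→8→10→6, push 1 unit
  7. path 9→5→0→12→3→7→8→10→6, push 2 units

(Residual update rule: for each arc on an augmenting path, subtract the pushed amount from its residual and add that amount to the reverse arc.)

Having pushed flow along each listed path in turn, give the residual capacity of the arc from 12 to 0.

Residual capacity of (12,0): 10

after path 1 (9→1→6, push 2): res(12,0)=11
after path 2 (9→13→11→3→12→0→5→7→8→10→6, push 4): res(12,0)=7
after path 3 (9→1→13→11→6, push 5): res(12,0)=7
after path 4 (9→5→7→11→6, push 1): res(12,0)=7
after path 5 (9→5→0→12→10→6, push 1): res(12,0)=8
after path 6 (9→5→0→2→7→8→10→6, push 1): res(12,0)=8
after path 7 (9→5→0→12→3→7→8→10→6, push 2): res(12,0)=10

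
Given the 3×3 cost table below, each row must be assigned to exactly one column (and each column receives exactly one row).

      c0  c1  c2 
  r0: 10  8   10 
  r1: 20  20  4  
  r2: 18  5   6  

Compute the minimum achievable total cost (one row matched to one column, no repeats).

Minimum assignment cost: 19

optimal assignment: row0→col0 (cost 10), row1→col2 (cost 4), row2→col1 (cost 5)
total = 10 + 4 + 5 = 19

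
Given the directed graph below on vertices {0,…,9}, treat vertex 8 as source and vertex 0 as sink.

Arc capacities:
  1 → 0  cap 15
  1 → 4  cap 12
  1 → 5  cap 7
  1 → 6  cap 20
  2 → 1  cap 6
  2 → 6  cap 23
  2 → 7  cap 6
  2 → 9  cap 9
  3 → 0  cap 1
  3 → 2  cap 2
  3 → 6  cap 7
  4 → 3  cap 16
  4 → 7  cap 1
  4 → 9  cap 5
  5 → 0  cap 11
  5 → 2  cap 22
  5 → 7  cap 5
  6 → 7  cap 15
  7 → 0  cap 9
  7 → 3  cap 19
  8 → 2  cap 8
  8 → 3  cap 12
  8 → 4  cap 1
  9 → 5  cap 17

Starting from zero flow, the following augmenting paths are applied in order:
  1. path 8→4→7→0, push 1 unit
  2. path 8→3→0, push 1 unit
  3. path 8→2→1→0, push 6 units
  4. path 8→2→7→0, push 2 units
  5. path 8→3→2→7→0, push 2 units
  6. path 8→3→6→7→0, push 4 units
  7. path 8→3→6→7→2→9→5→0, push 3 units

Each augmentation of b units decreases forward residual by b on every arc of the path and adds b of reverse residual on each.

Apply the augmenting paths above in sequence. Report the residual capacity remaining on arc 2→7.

after path 1 (8→4→7→0, push 1): res(2,7)=6
after path 2 (8→3→0, push 1): res(2,7)=6
after path 3 (8→2→1→0, push 6): res(2,7)=6
after path 4 (8→2→7→0, push 2): res(2,7)=4
after path 5 (8→3→2→7→0, push 2): res(2,7)=2
after path 6 (8→3→6→7→0, push 4): res(2,7)=2
after path 7 (8→3→6→7→2→9→5→0, push 3): res(2,7)=5

Residual capacity of (2,7): 5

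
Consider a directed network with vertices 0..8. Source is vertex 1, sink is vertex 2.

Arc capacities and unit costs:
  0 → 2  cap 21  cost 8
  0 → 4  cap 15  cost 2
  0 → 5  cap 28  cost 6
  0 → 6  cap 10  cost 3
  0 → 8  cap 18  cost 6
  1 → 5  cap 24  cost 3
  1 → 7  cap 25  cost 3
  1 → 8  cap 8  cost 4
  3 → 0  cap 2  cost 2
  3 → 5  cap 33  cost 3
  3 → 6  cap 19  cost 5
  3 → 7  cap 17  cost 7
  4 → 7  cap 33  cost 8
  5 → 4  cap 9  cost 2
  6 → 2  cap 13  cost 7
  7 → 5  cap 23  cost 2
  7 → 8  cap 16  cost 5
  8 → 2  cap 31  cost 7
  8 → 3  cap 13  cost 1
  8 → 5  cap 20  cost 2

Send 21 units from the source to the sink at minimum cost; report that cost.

shortest-cost path #1: 1→8→2 push 8 @ unit cost 11 (adds 88)
shortest-cost path #2: 1→7→8→2 push 13 @ unit cost 15 (adds 195)
total cost = 283

Minimum cost for 21 units: 283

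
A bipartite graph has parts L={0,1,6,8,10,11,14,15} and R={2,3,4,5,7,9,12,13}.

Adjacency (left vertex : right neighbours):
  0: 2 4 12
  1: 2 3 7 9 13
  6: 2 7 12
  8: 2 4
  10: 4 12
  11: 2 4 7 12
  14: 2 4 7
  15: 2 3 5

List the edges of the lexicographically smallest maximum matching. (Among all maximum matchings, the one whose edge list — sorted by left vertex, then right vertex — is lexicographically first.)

Lex-smallest maximum matching: {(0,2), (1,3), (6,7), (8,4), (10,12), (15,5)}

|M| = 6 (so the lex-smallest maximum matching has 6 edges)
process left vertices in ascending order; for each, take the smallest-labelled available neighbour that still permits 6 edges overall, or leave it unmatched if none does
lex-smallest matching: {0-2, 1-3, 6-7, 8-4, 10-12, 15-5}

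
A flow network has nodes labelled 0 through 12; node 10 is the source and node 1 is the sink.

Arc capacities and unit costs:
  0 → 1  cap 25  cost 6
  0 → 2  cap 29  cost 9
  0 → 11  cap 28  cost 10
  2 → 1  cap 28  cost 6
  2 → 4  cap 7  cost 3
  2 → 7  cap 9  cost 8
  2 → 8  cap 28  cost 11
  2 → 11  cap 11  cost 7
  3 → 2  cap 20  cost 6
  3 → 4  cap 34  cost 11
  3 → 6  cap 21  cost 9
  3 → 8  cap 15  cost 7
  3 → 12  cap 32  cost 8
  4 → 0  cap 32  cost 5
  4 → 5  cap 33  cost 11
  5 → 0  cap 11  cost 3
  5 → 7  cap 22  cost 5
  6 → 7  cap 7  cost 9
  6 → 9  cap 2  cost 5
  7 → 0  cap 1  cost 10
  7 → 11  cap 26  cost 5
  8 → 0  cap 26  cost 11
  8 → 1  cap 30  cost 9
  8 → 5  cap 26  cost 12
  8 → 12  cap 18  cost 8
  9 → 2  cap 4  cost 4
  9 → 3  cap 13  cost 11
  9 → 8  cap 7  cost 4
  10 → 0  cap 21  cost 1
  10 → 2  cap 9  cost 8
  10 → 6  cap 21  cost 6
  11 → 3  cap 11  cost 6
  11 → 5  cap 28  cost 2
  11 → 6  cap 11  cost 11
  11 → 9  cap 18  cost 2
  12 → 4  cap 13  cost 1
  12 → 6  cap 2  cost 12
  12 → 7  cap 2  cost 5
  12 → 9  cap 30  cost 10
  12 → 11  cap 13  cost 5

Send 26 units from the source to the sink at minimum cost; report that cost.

Minimum cost for 26 units: 217

shortest-cost path #1: 10→0→1 push 21 @ unit cost 7 (adds 147)
shortest-cost path #2: 10→2→1 push 5 @ unit cost 14 (adds 70)
total cost = 217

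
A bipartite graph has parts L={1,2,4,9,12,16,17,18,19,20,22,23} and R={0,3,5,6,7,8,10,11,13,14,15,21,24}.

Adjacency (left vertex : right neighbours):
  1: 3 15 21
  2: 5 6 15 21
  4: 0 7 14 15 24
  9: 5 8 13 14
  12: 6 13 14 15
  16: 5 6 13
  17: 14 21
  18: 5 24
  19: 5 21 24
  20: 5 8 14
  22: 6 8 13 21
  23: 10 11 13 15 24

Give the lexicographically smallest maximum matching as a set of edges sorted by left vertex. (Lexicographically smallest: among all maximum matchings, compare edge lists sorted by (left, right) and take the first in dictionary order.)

|M| = 11 (so the lex-smallest maximum matching has 11 edges)
process left vertices in ascending order; for each, take the smallest-labelled available neighbour that still permits 11 edges overall, or leave it unmatched if none does
lex-smallest matching: {1-3, 2-5, 4-0, 9-8, 12-15, 16-6, 17-14, 18-24, 19-21, 22-13, 23-10}

Lex-smallest maximum matching: {(1,3), (2,5), (4,0), (9,8), (12,15), (16,6), (17,14), (18,24), (19,21), (22,13), (23,10)}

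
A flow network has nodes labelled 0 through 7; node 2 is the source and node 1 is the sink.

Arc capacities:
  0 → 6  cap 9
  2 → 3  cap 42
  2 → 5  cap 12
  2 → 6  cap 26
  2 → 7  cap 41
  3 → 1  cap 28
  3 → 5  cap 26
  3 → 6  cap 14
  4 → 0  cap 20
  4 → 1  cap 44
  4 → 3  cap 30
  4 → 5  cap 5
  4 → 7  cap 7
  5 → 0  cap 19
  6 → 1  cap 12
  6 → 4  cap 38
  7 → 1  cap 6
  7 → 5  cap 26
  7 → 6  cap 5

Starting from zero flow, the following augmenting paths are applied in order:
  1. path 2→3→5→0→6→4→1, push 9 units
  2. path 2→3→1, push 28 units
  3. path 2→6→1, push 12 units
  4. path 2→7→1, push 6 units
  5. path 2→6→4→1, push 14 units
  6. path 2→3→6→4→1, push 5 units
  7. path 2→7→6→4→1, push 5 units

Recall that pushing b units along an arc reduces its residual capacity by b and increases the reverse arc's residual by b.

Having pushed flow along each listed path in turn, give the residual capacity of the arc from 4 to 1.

after path 1 (2→3→5→0→6→4→1, push 9): res(4,1)=35
after path 2 (2→3→1, push 28): res(4,1)=35
after path 3 (2→6→1, push 12): res(4,1)=35
after path 4 (2→7→1, push 6): res(4,1)=35
after path 5 (2→6→4→1, push 14): res(4,1)=21
after path 6 (2→3→6→4→1, push 5): res(4,1)=16
after path 7 (2→7→6→4→1, push 5): res(4,1)=11

Residual capacity of (4,1): 11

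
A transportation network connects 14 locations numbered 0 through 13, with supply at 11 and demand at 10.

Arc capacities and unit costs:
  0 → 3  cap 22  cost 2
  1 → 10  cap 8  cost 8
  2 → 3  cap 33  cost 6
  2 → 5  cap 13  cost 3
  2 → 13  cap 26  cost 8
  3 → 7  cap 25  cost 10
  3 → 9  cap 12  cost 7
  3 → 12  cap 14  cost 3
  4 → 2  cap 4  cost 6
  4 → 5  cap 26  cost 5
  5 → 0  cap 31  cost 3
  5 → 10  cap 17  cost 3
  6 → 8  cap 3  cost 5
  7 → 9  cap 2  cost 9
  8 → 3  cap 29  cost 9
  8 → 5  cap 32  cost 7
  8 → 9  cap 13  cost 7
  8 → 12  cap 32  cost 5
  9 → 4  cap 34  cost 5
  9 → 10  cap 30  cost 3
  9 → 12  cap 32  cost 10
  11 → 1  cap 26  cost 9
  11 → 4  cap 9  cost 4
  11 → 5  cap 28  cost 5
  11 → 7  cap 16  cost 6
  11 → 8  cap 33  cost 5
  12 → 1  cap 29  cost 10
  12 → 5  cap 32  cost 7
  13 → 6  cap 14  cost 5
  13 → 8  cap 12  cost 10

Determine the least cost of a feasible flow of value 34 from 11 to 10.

shortest-cost path #1: 11→5→10 push 17 @ unit cost 8 (adds 136)
shortest-cost path #2: 11→8→9→10 push 13 @ unit cost 15 (adds 195)
shortest-cost path #3: 11→1→10 push 4 @ unit cost 17 (adds 68)
total cost = 399

Minimum cost for 34 units: 399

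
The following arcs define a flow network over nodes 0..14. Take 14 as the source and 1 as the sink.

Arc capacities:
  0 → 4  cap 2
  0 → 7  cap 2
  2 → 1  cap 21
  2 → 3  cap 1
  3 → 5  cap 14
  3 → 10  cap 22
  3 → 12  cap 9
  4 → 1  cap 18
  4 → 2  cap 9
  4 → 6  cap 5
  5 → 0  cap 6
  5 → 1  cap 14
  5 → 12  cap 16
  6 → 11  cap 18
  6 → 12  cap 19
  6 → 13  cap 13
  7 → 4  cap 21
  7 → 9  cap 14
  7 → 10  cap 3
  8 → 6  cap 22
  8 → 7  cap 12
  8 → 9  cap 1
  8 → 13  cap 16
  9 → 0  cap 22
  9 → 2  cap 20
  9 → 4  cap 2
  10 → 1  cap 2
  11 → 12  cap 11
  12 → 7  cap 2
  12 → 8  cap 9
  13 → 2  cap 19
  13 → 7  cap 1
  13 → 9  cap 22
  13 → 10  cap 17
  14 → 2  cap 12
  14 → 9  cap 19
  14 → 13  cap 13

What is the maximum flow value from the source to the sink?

Maximum flow value: 31

augment #1: 14→2→1 bottleneck 12, total now 12
augment #2: 14→9→2→1 bottleneck 9, total now 21
augment #3: 14→9→4→1 bottleneck 2, total now 23
augment #4: 14→13→10→1 bottleneck 2, total now 25
augment #5: 14→9→0→4→1 bottleneck 2, total now 27
augment #6: 14→13→7→4→1 bottleneck 1, total now 28
augment #7: 14→9→0→7→4→1 bottleneck 2, total now 30
augment #8: 14→9→2→3→5→1 bottleneck 1, total now 31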